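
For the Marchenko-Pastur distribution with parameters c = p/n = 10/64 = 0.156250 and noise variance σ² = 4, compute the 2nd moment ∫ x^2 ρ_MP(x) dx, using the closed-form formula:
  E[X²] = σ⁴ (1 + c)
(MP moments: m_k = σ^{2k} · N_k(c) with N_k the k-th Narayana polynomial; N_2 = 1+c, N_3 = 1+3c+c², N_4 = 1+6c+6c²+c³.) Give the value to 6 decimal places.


E[X²] = σ⁴ (1 + c) (second MP moment). With σ² = 4 (so σ⁴ = 16) and c = 10/64 = 0.156250: E[X²] = 16 · (1 + 0.156250) = 16 · 1.156250.

So E[X^2] = 18.500000.


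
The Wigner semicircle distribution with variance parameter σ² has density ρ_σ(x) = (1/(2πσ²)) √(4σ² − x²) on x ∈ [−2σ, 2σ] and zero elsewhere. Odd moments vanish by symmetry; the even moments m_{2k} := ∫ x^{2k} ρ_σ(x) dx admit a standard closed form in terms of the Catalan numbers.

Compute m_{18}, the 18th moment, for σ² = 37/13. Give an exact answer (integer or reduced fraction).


By the scaled semicircle moment identity, m_{2k} = σ^{2k} · C_k with k = 9.
C_9 = (1/(k+1)) · C(2k, k) = (1/10) · C(18, 9) = (1/10) · 48620 = 4862.
σ^{2k} = (σ²)^k = (37/13)^9 = 129961739795077/10604499373.

Therefore m_{18} = σ^{18} · C_9 = (129961739795077/10604499373) · 4862 = 48605690683358798/815730721.


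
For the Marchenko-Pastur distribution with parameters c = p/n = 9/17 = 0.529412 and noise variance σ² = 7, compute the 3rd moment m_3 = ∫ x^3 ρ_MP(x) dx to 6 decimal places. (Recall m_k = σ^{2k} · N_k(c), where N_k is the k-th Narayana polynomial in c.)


E[X³] = σ⁶ (1 + 3c + c²) (third MP moment). With σ² = 7 (so σ⁶ = 343) and c = 9/17 = 0.529412: E[X³] = 343 · (1 + 3·0.529412 + (0.529412)²) = 343 · 2.868512.

So E[X^3] = 983.899654.


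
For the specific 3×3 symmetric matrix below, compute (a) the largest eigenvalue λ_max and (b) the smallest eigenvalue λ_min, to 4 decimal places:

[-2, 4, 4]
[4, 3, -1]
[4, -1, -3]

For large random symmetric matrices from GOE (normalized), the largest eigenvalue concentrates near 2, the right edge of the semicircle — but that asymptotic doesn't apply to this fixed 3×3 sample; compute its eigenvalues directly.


Since M is real symmetric, all three eigenvalues are real; they are the roots of det(λI − M) = λ³ − (tr M) λ² + s λ − det M, where s is the sum of the principal 2×2 minors.
tr M = -2 + 3 + (-3) = -2.
s = ((-2)·3 − 4²) + ((-2)·(-3) − 4²) + (3·(-3) − (-1)²) = -22 + (-10) + (-10) = -42.
det M (expand along row 1) = (-2)·(-10) − 4·(-8) + 4·(-16) = -12.
Characteristic polynomial: λ³ + 2λ² − 42λ + 12 = 0.
Substitute λ = y + (tr M)/3 = y − 0.666667 to remove the quadratic term: y³ + p·y + q = 0 with p = s − (tr M)²/3 = -43.333333 and q = −2(tr M)³/27 + (tr M)·s/3 − det M = 40.592593.
Three real roots ⇒ use the trigonometric (Viète) form: r = 2√(−p/3) = 7.601170, φ = arccos(3q/(p·r)) = arccos(-0.369714) = 1.949497 rad.
y_k = r·cos(φ/3 − 2πk/3) for k = 0, 1, 2 gives y = 6.051939, 0.956977, -7.008916.
λ_k = y_k − 0.666667 gives λ = 5.3853, 0.2903, -7.6756 (check: the sum is -2.0000 = tr M).

Hence λ_max = 5.3853 and λ_min = -7.6756.


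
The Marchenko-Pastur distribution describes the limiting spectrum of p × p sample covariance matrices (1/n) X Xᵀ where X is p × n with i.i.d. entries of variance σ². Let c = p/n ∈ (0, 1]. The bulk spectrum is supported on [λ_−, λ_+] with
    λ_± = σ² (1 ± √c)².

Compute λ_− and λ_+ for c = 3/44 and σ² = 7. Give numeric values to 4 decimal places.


c = 3/44 = 0.068182; √c = 0.261116.
λ_− = σ² (1 − √c)² = 7 · (1 − 0.261116)² = 7 · (0.738884)² = 3.821642.
λ_+ = σ² (1 + √c)² = 7 · (1 + 0.261116)² = 7 · (1.261116)² = 11.132904.

Rounded to 4 decimal places: λ_− ≈ 3.8216, λ_+ ≈ 11.1329.


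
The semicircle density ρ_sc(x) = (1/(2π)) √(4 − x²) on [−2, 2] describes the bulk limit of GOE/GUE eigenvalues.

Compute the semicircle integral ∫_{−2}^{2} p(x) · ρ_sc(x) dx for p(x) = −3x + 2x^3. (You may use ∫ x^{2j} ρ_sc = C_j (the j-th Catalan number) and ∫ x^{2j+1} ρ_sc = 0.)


Write p(x) = Σ a_i x^i, split into monomials and integrate each against ρ_sc separately.
Using ∫ x^{2j} ρ_sc = C_j = (1/(j+1)) C(2j, j) (Catalan numbers) and ∫ x^{2j+1} ρ_sc = 0 (odd monomials vanish by symmetry):
  i = 1 (odd): ∫ x^1 ρ_sc = 0 (vanishes)
  i = 3 (odd): ∫ x^3 ρ_sc = 0 (vanishes)

Summing the contributions: ∫_{−2}^{2} p(x) ρ_sc(x) dx = 0.


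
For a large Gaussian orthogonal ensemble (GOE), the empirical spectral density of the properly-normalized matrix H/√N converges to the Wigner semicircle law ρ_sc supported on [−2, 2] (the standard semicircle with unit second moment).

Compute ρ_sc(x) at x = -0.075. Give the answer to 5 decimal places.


ρ_sc(x) = (1/(2π)) √(4 − x²). With x = -0.075:
  4 − x² = 4 − (-0.075)² = 4 − 0.005625 = 3.994375.
  √(4 − x²) = 1.998593.
  1/(2π) = 0.159155.
  ρ_sc(-0.075) = 0.159155 · 1.998593 = 0.318086.

Rounded to 5 decimal places: ρ_sc(-0.075) ≈ 0.31809.


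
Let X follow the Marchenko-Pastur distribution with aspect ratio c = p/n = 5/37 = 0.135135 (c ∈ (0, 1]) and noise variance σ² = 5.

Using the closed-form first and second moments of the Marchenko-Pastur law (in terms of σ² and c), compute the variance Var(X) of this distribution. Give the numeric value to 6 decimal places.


Recall the MP moments m_1 = E[X] = σ² and m_2 = E[X²] = σ⁴ (1 + c).
m_1 = E[X] = σ² = 5, so m_1² = 25.
m_2 = E[X²] = σ⁴ (1 + c) = 25 · (1 + 0.135135) = 25 · 1.135135 = 28.378378.
(Note m_2 − m_1² simplifies to c · σ⁴ = 0.135135 · 25.)

Var(X) = m_2 − m_1² = 28.378378 − 25 = 3.378378.


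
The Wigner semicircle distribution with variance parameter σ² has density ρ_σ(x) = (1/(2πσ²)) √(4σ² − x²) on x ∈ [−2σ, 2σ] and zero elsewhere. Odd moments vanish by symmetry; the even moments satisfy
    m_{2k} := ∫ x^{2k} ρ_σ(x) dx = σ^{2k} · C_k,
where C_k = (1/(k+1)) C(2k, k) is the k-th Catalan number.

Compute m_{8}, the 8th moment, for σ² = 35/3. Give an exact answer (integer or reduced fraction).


By the scaled semicircle moment identity, m_{2k} = σ^{2k} · C_k with k = 4.
C_4 = (1/(k+1)) · C(2k, k) = (1/5) · C(8, 4) = (1/5) · 70 = 14.
σ^{2k} = (σ²)^k = (35/3)^4 = 1500625/81.

Therefore m_{8} = σ^{8} · C_4 = (1500625/81) · 14 = 21008750/81.


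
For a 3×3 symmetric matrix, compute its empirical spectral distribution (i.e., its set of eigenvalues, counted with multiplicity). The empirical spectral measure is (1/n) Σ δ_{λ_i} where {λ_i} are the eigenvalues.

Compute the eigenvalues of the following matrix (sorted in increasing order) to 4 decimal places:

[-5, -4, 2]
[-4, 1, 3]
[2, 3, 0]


Since M is real symmetric, all three eigenvalues are real; they are the roots of det(λI − M) = λ³ − (tr M) λ² + s λ − det M, where s is the sum of the principal 2×2 minors.
tr M = -5 + 1 + 0 = -4.
s = ((-5)·1 − (-4)²) + ((-5)·0 − 2²) + (1·0 − 3²) = -21 + (-4) + (-9) = -34.
det M (expand along row 1) = (-5)·(-9) − (-4)·(-6) + 2·(-14) = -7.
Characteristic polynomial: λ³ + 4λ² − 34λ + 7 = 0.
Substitute λ = y + (tr M)/3 = y − 1.333333 to remove the quadratic term: y³ + p·y + q = 0 with p = s − (tr M)²/3 = -39.333333 and q = −2(tr M)³/27 + (tr M)·s/3 − det M = 57.074074.
Three real roots ⇒ use the trigonometric (Viète) form: r = 2√(−p/3) = 7.241854, φ = arccos(3q/(p·r)) = arccos(-0.601104) = 2.215678 rad.
y_k = r·cos(φ/3 − 2πk/3) for k = 0, 1, 2 gives y = 5.354910, 1.544752, -6.899663.
λ_k = y_k − 1.333333 gives λ = 4.0216, 0.2114, -8.2330 (check: the sum is -4.0000 = tr M).

Eigenvalues sorted in increasing order: [-8.2330, 0.2114, 4.0216].


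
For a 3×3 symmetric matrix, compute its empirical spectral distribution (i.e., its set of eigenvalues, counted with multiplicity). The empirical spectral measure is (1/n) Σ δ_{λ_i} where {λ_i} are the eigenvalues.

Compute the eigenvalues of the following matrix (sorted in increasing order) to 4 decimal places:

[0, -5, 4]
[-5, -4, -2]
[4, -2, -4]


Since M is real symmetric, all three eigenvalues are real; they are the roots of det(λI − M) = λ³ − (tr M) λ² + s λ − det M, where s is the sum of the principal 2×2 minors.
tr M = 0 + (-4) + (-4) = -8.
s = (0·(-4) − (-5)²) + (0·(-4) − 4²) + ((-4)·(-4) − (-2)²) = -25 + (-16) + 12 = -29.
det M (expand along row 1) = 0·12 − (-5)·28 + 4·26 = 244.
Characteristic polynomial: λ³ + 8λ² − 29λ − 244 = 0.
Substitute λ = y + (tr M)/3 = y − 2.666667 to remove the quadratic term: y³ + p·y + q = 0 with p = s − (tr M)²/3 = -50.333333 and q = −2(tr M)³/27 + (tr M)·s/3 − det M = -128.740741.
Three real roots ⇒ use the trigonometric (Viète) form: r = 2√(−p/3) = 8.192137, φ = arccos(3q/(p·r)) = arccos(0.936665) = 0.357813 rad.
y_k = r·cos(φ/3 − 2πk/3) for k = 0, 1, 2 gives y = 8.133937, -3.222794, -4.911143.
λ_k = y_k − 2.666667 gives λ = 5.4673, -5.8895, -7.5778 (check: the sum is -8.0000 = tr M).

Eigenvalues sorted in increasing order: [-7.5778, -5.8895, 5.4673].


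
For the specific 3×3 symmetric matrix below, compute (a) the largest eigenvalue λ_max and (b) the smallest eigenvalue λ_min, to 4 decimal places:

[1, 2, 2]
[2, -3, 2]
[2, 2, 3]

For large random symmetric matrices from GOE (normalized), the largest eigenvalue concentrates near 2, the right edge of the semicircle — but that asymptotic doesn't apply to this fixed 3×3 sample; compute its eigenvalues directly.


Since M is real symmetric, all three eigenvalues are real; they are the roots of det(λI − M) = λ³ − (tr M) λ² + s λ − det M, where s is the sum of the principal 2×2 minors.
tr M = 1 + (-3) + 3 = 1.
s = (1·(-3) − 2²) + (1·3 − 2²) + ((-3)·3 − 2²) = -7 + (-1) + (-13) = -21.
det M (expand along row 1) = 1·(-13) − 2·2 + 2·10 = 3.
Characteristic polynomial: λ³ − λ² − 21λ − 3 = 0.
Substitute λ = y + (tr M)/3 = y + 0.333333 to remove the quadratic term: y³ + p·y + q = 0 with p = s − (tr M)²/3 = -21.333333 and q = −2(tr M)³/27 + (tr M)·s/3 − det M = -10.074074.
Three real roots ⇒ use the trigonometric (Viète) form: r = 2√(−p/3) = 5.333333, φ = arccos(3q/(p·r)) = arccos(0.265625) = 1.301944 rad.
y_k = r·cos(φ/3 − 2πk/3) for k = 0, 1, 2 gives y = 4.838927, -0.477320, -4.361607.
λ_k = y_k + 0.333333 gives λ = 5.1723, -0.1440, -4.0283 (check: the sum is 1.0000 = tr M).

Hence λ_max = 5.1723 and λ_min = -4.0283.


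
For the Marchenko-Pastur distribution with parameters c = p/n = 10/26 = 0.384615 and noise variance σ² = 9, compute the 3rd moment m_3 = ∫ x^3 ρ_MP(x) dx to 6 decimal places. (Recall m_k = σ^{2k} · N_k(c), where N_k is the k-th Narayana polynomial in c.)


E[X³] = σ⁶ (1 + 3c + c²) (third MP moment). With σ² = 9 (so σ⁶ = 729) and c = 10/26 = 0.384615: E[X³] = 729 · (1 + 3·0.384615 + (0.384615)²) = 729 · 2.301775.

So E[X^3] = 1677.994083.


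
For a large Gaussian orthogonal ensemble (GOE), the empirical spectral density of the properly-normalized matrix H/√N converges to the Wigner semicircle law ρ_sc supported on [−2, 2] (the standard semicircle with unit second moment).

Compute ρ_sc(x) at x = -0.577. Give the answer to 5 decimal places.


ρ_sc(x) = (1/(2π)) √(4 − x²). With x = -0.577:
  4 − x² = 4 − (-0.577)² = 4 − 0.332929 = 3.667071.
  √(4 − x²) = 1.914960.
  1/(2π) = 0.159155.
  ρ_sc(-0.577) = 0.159155 · 1.914960 = 0.304775.

Rounded to 5 decimal places: ρ_sc(-0.577) ≈ 0.30478.


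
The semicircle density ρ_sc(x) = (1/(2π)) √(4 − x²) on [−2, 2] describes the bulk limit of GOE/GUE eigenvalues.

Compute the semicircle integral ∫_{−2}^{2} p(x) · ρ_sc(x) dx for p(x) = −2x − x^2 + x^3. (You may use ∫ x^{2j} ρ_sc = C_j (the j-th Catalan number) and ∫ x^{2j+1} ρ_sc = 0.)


Write p(x) = Σ a_i x^i, split into monomials and integrate each against ρ_sc separately.
Using ∫ x^{2j} ρ_sc = C_j = (1/(j+1)) C(2j, j) (Catalan numbers) and ∫ x^{2j+1} ρ_sc = 0 (odd monomials vanish by symmetry):
  i = 1 (odd): ∫ x^1 ρ_sc = 0 (vanishes)
  i = 2 (even): a_2 · C_{1} = -1 · 1 = -1
  i = 3 (odd): ∫ x^3 ρ_sc = 0 (vanishes)

Summing the contributions: ∫_{−2}^{2} p(x) ρ_sc(x) dx = -1.


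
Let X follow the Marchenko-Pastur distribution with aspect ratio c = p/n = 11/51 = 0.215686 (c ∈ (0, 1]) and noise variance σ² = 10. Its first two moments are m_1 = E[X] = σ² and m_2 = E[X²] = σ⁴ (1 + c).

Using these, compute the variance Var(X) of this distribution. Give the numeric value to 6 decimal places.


m_1 = E[X] = σ² = 10, so m_1² = 100.
m_2 = E[X²] = σ⁴ (1 + c) = 100 · (1 + 0.215686) = 100 · 1.215686 = 121.568627.
(Note m_2 − m_1² simplifies to c · σ⁴ = 0.215686 · 100.)

Var(X) = m_2 − m_1² = 121.568627 − 100 = 21.568627.


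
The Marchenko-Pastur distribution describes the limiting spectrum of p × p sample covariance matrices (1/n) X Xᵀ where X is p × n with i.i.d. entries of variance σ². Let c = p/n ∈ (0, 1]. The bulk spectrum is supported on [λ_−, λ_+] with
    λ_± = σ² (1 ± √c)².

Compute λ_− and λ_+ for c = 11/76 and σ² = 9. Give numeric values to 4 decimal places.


c = 11/76 = 0.144737; √c = 0.380443.
λ_− = σ² (1 − √c)² = 9 · (1 − 0.380443)² = 9 · (0.619557)² = 3.454658.
λ_+ = σ² (1 + √c)² = 9 · (1 + 0.380443)² = 9 · (1.380443)² = 17.150605.

Rounded to 4 decimal places: λ_− ≈ 3.4547, λ_+ ≈ 17.1506.


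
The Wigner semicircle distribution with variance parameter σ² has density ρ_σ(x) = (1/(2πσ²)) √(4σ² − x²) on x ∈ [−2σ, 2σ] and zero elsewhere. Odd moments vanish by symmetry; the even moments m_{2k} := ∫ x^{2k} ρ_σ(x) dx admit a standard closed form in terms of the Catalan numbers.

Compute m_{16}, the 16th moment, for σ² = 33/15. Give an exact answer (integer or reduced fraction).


By the scaled semicircle moment identity, m_{2k} = σ^{2k} · C_k with k = 8.
C_8 = (1/(k+1)) · C(2k, k) = (1/9) · C(16, 8) = (1/9) · 12870 = 1430.
σ^{2k} = (σ²)^k = (33/15)^8 = 214358881/390625.

Therefore m_{16} = σ^{16} · C_8 = (214358881/390625) · 1430 = 61306639966/78125.


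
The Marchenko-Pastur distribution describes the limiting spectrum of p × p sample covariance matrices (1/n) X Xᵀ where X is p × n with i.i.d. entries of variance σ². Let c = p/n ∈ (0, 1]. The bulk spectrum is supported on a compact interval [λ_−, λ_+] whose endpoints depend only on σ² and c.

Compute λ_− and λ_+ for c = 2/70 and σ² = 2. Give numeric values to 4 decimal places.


c = 2/70 = 0.028571; √c = 0.169031.
λ_− = σ² (1 − √c)² = 2 · (1 − 0.169031)² = 2 · (0.830969)² = 1.381019.
λ_+ = σ² (1 + √c)² = 2 · (1 + 0.169031)² = 2 · (1.169031)² = 2.733266.

Rounded to 4 decimal places: λ_− ≈ 1.3810, λ_+ ≈ 2.7333.


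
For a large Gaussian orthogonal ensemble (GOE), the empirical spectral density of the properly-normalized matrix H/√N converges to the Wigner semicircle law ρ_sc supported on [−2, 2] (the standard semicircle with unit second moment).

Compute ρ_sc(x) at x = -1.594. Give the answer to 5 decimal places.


ρ_sc(x) = (1/(2π)) √(4 − x²). With x = -1.594:
  4 − x² = 4 − (-1.594)² = 4 − 2.540836 = 1.459164.
  √(4 − x²) = 1.207959.
  1/(2π) = 0.159155.
  ρ_sc(-1.594) = 0.159155 · 1.207959 = 0.192253.

Rounded to 5 decimal places: ρ_sc(-1.594) ≈ 0.19225.


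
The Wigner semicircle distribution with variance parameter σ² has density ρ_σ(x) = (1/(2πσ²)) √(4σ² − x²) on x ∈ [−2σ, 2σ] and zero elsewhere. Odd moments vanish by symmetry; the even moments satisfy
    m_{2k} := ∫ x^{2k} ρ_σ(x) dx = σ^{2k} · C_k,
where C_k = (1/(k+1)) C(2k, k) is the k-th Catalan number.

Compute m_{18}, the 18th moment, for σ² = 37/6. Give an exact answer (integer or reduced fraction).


By the scaled semicircle moment identity, m_{2k} = σ^{2k} · C_k with k = 9.
C_9 = (1/(k+1)) · C(2k, k) = (1/10) · C(18, 9) = (1/10) · 48620 = 4862.
σ^{2k} = (σ²)^k = (37/6)^9 = 129961739795077/10077696.

Therefore m_{18} = σ^{18} · C_9 = (129961739795077/10077696) · 4862 = 315936989441832187/5038848.


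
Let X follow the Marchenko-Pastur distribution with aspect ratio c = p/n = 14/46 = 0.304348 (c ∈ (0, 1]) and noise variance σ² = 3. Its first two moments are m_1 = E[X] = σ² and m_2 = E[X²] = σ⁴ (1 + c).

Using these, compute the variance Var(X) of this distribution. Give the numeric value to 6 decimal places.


m_1 = E[X] = σ² = 3, so m_1² = 9.
m_2 = E[X²] = σ⁴ (1 + c) = 9 · (1 + 0.304348) = 9 · 1.304348 = 11.739130.
(Note m_2 − m_1² simplifies to c · σ⁴ = 0.304348 · 9.)

Var(X) = m_2 − m_1² = 11.739130 − 9 = 2.739130.


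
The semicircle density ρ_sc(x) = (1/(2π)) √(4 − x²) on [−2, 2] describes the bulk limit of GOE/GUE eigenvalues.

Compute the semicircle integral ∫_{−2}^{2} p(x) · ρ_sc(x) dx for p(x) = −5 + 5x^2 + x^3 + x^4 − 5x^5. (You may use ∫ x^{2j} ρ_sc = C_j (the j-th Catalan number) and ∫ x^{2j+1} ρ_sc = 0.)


Write p(x) = Σ a_i x^i, split into monomials and integrate each against ρ_sc separately.
Using ∫ x^{2j} ρ_sc = C_j = (1/(j+1)) C(2j, j) (Catalan numbers) and ∫ x^{2j+1} ρ_sc = 0 (odd monomials vanish by symmetry):
  i = 0 (even): a_0 · C_{0} = -5 · 1 = -5
  i = 2 (even): a_2 · C_{1} = 5 · 1 = 5
  i = 3 (odd): ∫ x^3 ρ_sc = 0 (vanishes)
  i = 4 (even): a_4 · C_{2} = 1 · 2 = 2
  i = 5 (odd): ∫ x^5 ρ_sc = 0 (vanishes)

Summing the contributions: ∫_{−2}^{2} p(x) ρ_sc(x) dx = (-5) + 5 + 2 = 2.


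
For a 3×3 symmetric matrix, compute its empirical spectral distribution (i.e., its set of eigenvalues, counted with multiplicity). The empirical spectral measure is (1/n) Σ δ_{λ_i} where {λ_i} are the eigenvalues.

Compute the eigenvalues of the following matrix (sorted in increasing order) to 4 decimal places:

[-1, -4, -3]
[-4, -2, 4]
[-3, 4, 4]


Since M is real symmetric, all three eigenvalues are real; they are the roots of det(λI − M) = λ³ − (tr M) λ² + s λ − det M, where s is the sum of the principal 2×2 minors.
tr M = -1 + (-2) + 4 = 1.
s = ((-1)·(-2) − (-4)²) + ((-1)·4 − (-3)²) + ((-2)·4 − 4²) = -14 + (-13) + (-24) = -51.
det M (expand along row 1) = (-1)·(-24) − (-4)·(-4) + (-3)·(-22) = 74.
Characteristic polynomial: λ³ − λ² − 51λ − 74 = 0.
Substitute λ = y + (tr M)/3 = y + 0.333333 to remove the quadratic term: y³ + p·y + q = 0 with p = s − (tr M)²/3 = -51.333333 and q = −2(tr M)³/27 + (tr M)·s/3 − det M = -91.074074.
Three real roots ⇒ use the trigonometric (Viète) form: r = 2√(−p/3) = 8.273116, φ = arccos(3q/(p·r)) = arccos(0.643350) = 0.871930 rad.
y_k = r·cos(φ/3 − 2πk/3) for k = 0, 1, 2 gives y = 7.926139, -1.909883, -6.016256.
λ_k = y_k + 0.333333 gives λ = 8.2595, -1.5765, -5.6829 (check: the sum is 1.0000 = tr M).

Eigenvalues sorted in increasing order: [-5.6829, -1.5765, 8.2595].


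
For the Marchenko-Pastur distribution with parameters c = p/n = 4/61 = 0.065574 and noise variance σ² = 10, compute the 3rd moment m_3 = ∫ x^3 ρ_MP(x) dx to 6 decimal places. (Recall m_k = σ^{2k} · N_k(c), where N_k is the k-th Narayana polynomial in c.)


E[X³] = σ⁶ (1 + 3c + c²) (third MP moment). With σ² = 10 (so σ⁶ = 1000) and c = 4/61 = 0.065574: E[X³] = 1000 · (1 + 3·0.065574 + (0.065574)²) = 1000 · 1.201021.

So E[X^3] = 1201.021231.


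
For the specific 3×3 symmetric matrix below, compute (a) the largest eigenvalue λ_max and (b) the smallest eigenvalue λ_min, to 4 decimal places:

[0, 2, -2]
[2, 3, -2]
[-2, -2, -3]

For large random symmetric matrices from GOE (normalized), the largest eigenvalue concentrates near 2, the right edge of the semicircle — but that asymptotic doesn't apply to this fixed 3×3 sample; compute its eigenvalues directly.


Since M is real symmetric, all three eigenvalues are real; they are the roots of det(λI − M) = λ³ − (tr M) λ² + s λ − det M, where s is the sum of the principal 2×2 minors.
tr M = 0 + 3 + (-3) = 0.
s = (0·3 − 2²) + (0·(-3) − (-2)²) + (3·(-3) − (-2)²) = -4 + (-4) + (-13) = -21.
det M (expand along row 1) = 0·(-13) − 2·(-10) + (-2)·2 = 16.
Characteristic polynomial: λ³ − 21λ − 16 = 0.
Substitute λ = y + (tr M)/3 = y + 0.000000 to remove the quadratic term: y³ + p·y + q = 0 with p = s − (tr M)²/3 = -21.000000 and q = −2(tr M)³/27 + (tr M)·s/3 − det M = -16.000000.
Three real roots ⇒ use the trigonometric (Viète) form: r = 2√(−p/3) = 5.291503, φ = arccos(3q/(p·r)) = arccos(0.431959) = 1.124132 rad.
y_k = r·cos(φ/3 − 2πk/3) for k = 0, 1, 2 gives y = 4.924344, -0.784934, -4.139410.
λ_k = y_k + 0.000000 gives λ = 4.9243, -0.7849, -4.1394 (check: the sum is 0.0000 = tr M).

Hence λ_max = 4.9243 and λ_min = -4.1394.


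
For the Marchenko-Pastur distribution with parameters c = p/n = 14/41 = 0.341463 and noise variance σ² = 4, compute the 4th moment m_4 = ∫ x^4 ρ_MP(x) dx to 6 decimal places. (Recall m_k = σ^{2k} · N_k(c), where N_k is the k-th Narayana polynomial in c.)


E[X⁴] = σ⁸ (1 + 6c + 6c² + c³) (fourth MP moment). With σ² = 4 (so σ⁸ = 256) and c = 14/41 = 0.341463: E[X⁴] = 256 · (1 + 6·0.341463 + 6·(0.341463)² + (0.341463)³) = 256 · 3.788178.

So E[X^4] = 969.773509.


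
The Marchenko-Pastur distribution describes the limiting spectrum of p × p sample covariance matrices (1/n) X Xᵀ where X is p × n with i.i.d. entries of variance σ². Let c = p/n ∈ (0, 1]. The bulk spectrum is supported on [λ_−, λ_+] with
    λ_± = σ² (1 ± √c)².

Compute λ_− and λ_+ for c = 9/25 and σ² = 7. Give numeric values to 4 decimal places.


c = 9/25 = 0.360000; √c = 0.600000.
λ_− = σ² (1 − √c)² = 7 · (1 − 0.600000)² = 7 · (0.400000)² = 1.120000.
λ_+ = σ² (1 + √c)² = 7 · (1 + 0.600000)² = 7 · (1.600000)² = 17.920000.

Rounded to 4 decimal places: λ_− ≈ 1.1200, λ_+ ≈ 17.9200.


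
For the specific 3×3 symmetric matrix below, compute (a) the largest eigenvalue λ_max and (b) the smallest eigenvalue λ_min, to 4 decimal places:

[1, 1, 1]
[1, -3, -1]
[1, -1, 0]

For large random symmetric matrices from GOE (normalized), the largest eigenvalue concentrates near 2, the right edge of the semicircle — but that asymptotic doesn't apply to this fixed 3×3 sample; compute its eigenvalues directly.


Since M is real symmetric, all three eigenvalues are real; they are the roots of det(λI − M) = λ³ − (tr M) λ² + s λ − det M, where s is the sum of the principal 2×2 minors.
tr M = 1 + (-3) + 0 = -2.
s = (1·(-3) − 1²) + (1·0 − 1²) + ((-3)·0 − (-1)²) = -4 + (-1) + (-1) = -6.
det M (expand along row 1) = 1·(-1) − 1·1 + 1·2 = 0.
Characteristic polynomial: λ³ + 2λ² − 6λ = 0.
Substitute λ = y + (tr M)/3 = y − 0.666667 to remove the quadratic term: y³ + p·y + q = 0 with p = s − (tr M)²/3 = -7.333333 and q = −2(tr M)³/27 + (tr M)·s/3 − det M = 4.592593.
Three real roots ⇒ use the trigonometric (Viète) form: r = 2√(−p/3) = 3.126944, φ = arccos(3q/(p·r)) = arccos(-0.600838) = 2.215346 rad.
y_k = r·cos(φ/3 − 2πk/3) for k = 0, 1, 2 gives y = 2.312418, 0.666667, -2.979085.
λ_k = y_k − 0.666667 gives λ = 1.6458, 0.0000, -3.6458 (check: the sum is -2.0000 = tr M).

Hence λ_max = 1.6458 and λ_min = -3.6458.


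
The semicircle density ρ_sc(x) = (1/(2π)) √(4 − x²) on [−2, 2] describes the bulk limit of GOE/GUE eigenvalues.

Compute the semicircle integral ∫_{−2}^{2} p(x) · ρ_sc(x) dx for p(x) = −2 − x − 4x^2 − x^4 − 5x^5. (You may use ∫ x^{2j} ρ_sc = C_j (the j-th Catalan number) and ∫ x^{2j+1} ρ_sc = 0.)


Write p(x) = Σ a_i x^i, split into monomials and integrate each against ρ_sc separately.
Using ∫ x^{2j} ρ_sc = C_j = (1/(j+1)) C(2j, j) (Catalan numbers) and ∫ x^{2j+1} ρ_sc = 0 (odd monomials vanish by symmetry):
  i = 0 (even): a_0 · C_{0} = -2 · 1 = -2
  i = 1 (odd): ∫ x^1 ρ_sc = 0 (vanishes)
  i = 2 (even): a_2 · C_{1} = -4 · 1 = -4
  i = 4 (even): a_4 · C_{2} = -1 · 2 = -2
  i = 5 (odd): ∫ x^5 ρ_sc = 0 (vanishes)

Summing the contributions: ∫_{−2}^{2} p(x) ρ_sc(x) dx = (-2) + (-4) + (-2) = -8.


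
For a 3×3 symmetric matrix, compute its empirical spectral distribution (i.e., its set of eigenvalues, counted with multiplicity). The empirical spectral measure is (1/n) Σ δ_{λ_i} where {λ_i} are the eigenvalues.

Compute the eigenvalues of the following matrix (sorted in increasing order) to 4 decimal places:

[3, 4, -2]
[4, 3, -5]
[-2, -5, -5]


Since M is real symmetric, all three eigenvalues are real; they are the roots of det(λI − M) = λ³ − (tr M) λ² + s λ − det M, where s is the sum of the principal 2×2 minors.
tr M = 3 + 3 + (-5) = 1.
s = (3·3 − 4²) + (3·(-5) − (-2)²) + (3·(-5) − (-5)²) = -7 + (-19) + (-40) = -66.
det M (expand along row 1) = 3·(-40) − 4·(-30) + (-2)·(-14) = 28.
Characteristic polynomial: λ³ − λ² − 66λ − 28 = 0.
Substitute λ = y + (tr M)/3 = y + 0.333333 to remove the quadratic term: y³ + p·y + q = 0 with p = s − (tr M)²/3 = -66.333333 and q = −2(tr M)³/27 + (tr M)·s/3 − det M = -50.074074.
Three real roots ⇒ use the trigonometric (Viète) form: r = 2√(−p/3) = 9.404491, φ = arccos(3q/(p·r)) = arccos(0.240806) = 1.327600 rad.
y_k = r·cos(φ/3 − 2πk/3) for k = 0, 1, 2 gives y = 8.498553, -0.761544, -7.737009.
λ_k = y_k + 0.333333 gives λ = 8.8319, -0.4282, -7.4037 (check: the sum is 1.0000 = tr M).

Eigenvalues sorted in increasing order: [-7.4037, -0.4282, 8.8319].


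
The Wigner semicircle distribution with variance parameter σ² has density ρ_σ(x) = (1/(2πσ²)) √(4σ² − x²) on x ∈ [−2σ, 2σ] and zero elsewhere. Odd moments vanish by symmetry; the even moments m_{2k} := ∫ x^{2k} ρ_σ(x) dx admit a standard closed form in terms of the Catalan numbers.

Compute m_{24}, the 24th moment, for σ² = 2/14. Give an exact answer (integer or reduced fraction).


By the scaled semicircle moment identity, m_{2k} = σ^{2k} · C_k with k = 12.
C_12 = (1/(k+1)) · C(2k, k) = (1/13) · C(24, 12) = (1/13) · 2704156 = 208012.
σ^{2k} = (σ²)^k = (2/14)^12 = 1/13841287201.

Therefore m_{24} = σ^{24} · C_12 = (1/13841287201) · 208012 = 29716/1977326743.


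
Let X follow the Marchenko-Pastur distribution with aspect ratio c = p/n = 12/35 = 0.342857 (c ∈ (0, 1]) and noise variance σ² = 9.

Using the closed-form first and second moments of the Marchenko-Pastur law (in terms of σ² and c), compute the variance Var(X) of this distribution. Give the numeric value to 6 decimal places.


Recall the MP moments m_1 = E[X] = σ² and m_2 = E[X²] = σ⁴ (1 + c).
m_1 = E[X] = σ² = 9, so m_1² = 81.
m_2 = E[X²] = σ⁴ (1 + c) = 81 · (1 + 0.342857) = 81 · 1.342857 = 108.771429.
(Note m_2 − m_1² simplifies to c · σ⁴ = 0.342857 · 81.)

Var(X) = m_2 − m_1² = 108.771429 − 81 = 27.771429.


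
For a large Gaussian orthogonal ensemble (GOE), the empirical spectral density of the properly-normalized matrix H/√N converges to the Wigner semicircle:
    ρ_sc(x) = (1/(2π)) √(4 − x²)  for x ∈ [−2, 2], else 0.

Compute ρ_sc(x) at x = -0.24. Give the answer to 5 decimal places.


ρ_sc(x) = (1/(2π)) √(4 − x²). With x = -0.24:
  4 − x² = 4 − (-0.24)² = 4 − 0.057600 = 3.942400.
  √(4 − x²) = 1.985548.
  1/(2π) = 0.159155.
  ρ_sc(-0.24) = 0.159155 · 1.985548 = 0.316010.

Rounded to 5 decimal places: ρ_sc(-0.24) ≈ 0.31601.


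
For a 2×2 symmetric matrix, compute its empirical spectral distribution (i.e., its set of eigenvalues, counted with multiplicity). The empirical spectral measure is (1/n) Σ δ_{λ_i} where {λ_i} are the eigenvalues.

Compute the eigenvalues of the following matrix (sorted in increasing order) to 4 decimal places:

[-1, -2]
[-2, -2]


Since M is real symmetric, both eigenvalues are real; they are the roots of det(λI − M) = λ² − (tr M) λ + det M.
tr M = -1 + (-2) = -3.
det M = (-1)·(-2) − (-2)² = 2 − 4 = -2.
Characteristic polynomial: λ² + 3λ − 2 = 0.
Discriminant Δ = (tr M)² − 4·det M = 9 − (-8) = 17; √Δ = 4.123106.
λ = (tr M ± √Δ)/2 = (-3 ± 4.123106)/2, giving (tr M − √Δ)/2 = -3.5616 and (tr M + √Δ)/2 = 0.5616.

Eigenvalues sorted in increasing order: [-3.5616, 0.5616].


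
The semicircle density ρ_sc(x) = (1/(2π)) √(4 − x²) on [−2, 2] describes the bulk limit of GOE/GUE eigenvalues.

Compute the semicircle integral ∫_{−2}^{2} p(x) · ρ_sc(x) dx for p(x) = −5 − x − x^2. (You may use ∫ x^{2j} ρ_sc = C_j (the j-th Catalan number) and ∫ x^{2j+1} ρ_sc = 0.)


Write p(x) = Σ a_i x^i, split into monomials and integrate each against ρ_sc separately.
Using ∫ x^{2j} ρ_sc = C_j = (1/(j+1)) C(2j, j) (Catalan numbers) and ∫ x^{2j+1} ρ_sc = 0 (odd monomials vanish by symmetry):
  i = 0 (even): a_0 · C_{0} = -5 · 1 = -5
  i = 1 (odd): ∫ x^1 ρ_sc = 0 (vanishes)
  i = 2 (even): a_2 · C_{1} = -1 · 1 = -1

Summing the contributions: ∫_{−2}^{2} p(x) ρ_sc(x) dx = (-5) + (-1) = -6.


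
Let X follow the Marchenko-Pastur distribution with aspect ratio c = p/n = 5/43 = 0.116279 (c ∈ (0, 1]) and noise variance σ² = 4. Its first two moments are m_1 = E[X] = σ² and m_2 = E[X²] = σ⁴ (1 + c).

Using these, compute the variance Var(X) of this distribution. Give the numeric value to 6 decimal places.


m_1 = E[X] = σ² = 4, so m_1² = 16.
m_2 = E[X²] = σ⁴ (1 + c) = 16 · (1 + 0.116279) = 16 · 1.116279 = 17.860465.
(Note m_2 − m_1² simplifies to c · σ⁴ = 0.116279 · 16.)

Var(X) = m_2 − m_1² = 17.860465 − 16 = 1.860465.


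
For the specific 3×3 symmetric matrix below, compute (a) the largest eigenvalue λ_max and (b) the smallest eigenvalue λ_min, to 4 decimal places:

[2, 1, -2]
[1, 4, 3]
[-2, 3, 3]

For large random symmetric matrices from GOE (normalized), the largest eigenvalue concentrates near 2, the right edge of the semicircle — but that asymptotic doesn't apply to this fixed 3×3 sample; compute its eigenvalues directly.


Since M is real symmetric, all three eigenvalues are real; they are the roots of det(λI − M) = λ³ − (tr M) λ² + s λ − det M, where s is the sum of the principal 2×2 minors.
tr M = 2 + 4 + 3 = 9.
s = (2·4 − 1²) + (2·3 − (-2)²) + (4·3 − 3²) = 7 + 2 + 3 = 12.
det M (expand along row 1) = 2·3 − 1·9 + (-2)·11 = -25.
Characteristic polynomial: λ³ − 9λ² + 12λ + 25 = 0.
Substitute λ = y + (tr M)/3 = y + 3.000000 to remove the quadratic term: y³ + p·y + q = 0 with p = s − (tr M)²/3 = -15.000000 and q = −2(tr M)³/27 + (tr M)·s/3 − det M = 7.000000.
Three real roots ⇒ use the trigonometric (Viète) form: r = 2√(−p/3) = 4.472136, φ = arccos(3q/(p·r)) = arccos(-0.313050) = 1.889199 rad.
y_k = r·cos(φ/3 − 2πk/3) for k = 0, 1, 2 gives y = 3.614313, 0.473755, -4.088068.
λ_k = y_k + 3.000000 gives λ = 6.6143, 3.4738, -1.0881 (check: the sum is 9.0000 = tr M).

Hence λ_max = 6.6143 and λ_min = -1.0881.


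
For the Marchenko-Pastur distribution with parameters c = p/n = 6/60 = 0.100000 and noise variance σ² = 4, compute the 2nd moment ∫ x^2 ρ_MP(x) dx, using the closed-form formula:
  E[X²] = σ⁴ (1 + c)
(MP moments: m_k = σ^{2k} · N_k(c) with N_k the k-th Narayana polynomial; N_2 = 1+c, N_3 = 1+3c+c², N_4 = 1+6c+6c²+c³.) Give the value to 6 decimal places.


E[X²] = σ⁴ (1 + c) (second MP moment). With σ² = 4 (so σ⁴ = 16) and c = 6/60 = 0.100000: E[X²] = 16 · (1 + 0.100000) = 16 · 1.100000.

So E[X^2] = 17.600000.


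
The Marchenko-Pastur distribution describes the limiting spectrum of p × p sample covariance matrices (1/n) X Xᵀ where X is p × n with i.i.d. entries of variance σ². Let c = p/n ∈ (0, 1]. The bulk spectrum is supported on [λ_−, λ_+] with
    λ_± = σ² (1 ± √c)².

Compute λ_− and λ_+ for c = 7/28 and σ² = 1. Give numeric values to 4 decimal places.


c = 7/28 = 0.250000; √c = 0.500000.
λ_− = σ² (1 − √c)² = 1 · (1 − 0.500000)² = 1 · (0.500000)² = 0.250000.
λ_+ = σ² (1 + √c)² = 1 · (1 + 0.500000)² = 1 · (1.500000)² = 2.250000.

Rounded to 4 decimal places: λ_− ≈ 0.2500, λ_+ ≈ 2.2500.


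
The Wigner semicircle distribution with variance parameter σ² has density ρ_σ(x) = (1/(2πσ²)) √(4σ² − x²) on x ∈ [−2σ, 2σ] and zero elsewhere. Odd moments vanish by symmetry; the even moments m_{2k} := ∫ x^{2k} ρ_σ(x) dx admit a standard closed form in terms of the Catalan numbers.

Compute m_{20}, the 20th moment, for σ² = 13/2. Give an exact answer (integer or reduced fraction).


By the scaled semicircle moment identity, m_{2k} = σ^{2k} · C_k with k = 10.
C_10 = (1/(k+1)) · C(2k, k) = (1/11) · C(20, 10) = (1/11) · 184756 = 16796.
σ^{2k} = (σ²)^k = (13/2)^10 = 137858491849/1024.

Therefore m_{20} = σ^{20} · C_10 = (137858491849/1024) · 16796 = 578867807273951/256.


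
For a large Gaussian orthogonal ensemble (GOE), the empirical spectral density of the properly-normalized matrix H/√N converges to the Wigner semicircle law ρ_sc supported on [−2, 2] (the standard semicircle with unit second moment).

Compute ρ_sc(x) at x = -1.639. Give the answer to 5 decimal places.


ρ_sc(x) = (1/(2π)) √(4 − x²). With x = -1.639:
  4 − x² = 4 − (-1.639)² = 4 − 2.686321 = 1.313679.
  √(4 − x²) = 1.146158.
  1/(2π) = 0.159155.
  ρ_sc(-1.639) = 0.159155 · 1.146158 = 0.182417.

Rounded to 5 decimal places: ρ_sc(-1.639) ≈ 0.18242.


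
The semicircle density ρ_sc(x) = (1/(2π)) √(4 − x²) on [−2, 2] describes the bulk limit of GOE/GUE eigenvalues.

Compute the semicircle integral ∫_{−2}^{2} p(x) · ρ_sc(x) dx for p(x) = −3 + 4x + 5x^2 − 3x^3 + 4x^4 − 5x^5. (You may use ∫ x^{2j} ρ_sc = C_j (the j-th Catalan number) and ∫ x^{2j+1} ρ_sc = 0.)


Write p(x) = Σ a_i x^i, split into monomials and integrate each against ρ_sc separately.
Using ∫ x^{2j} ρ_sc = C_j = (1/(j+1)) C(2j, j) (Catalan numbers) and ∫ x^{2j+1} ρ_sc = 0 (odd monomials vanish by symmetry):
  i = 0 (even): a_0 · C_{0} = -3 · 1 = -3
  i = 1 (odd): ∫ x^1 ρ_sc = 0 (vanishes)
  i = 2 (even): a_2 · C_{1} = 5 · 1 = 5
  i = 3 (odd): ∫ x^3 ρ_sc = 0 (vanishes)
  i = 4 (even): a_4 · C_{2} = 4 · 2 = 8
  i = 5 (odd): ∫ x^5 ρ_sc = 0 (vanishes)

Summing the contributions: ∫_{−2}^{2} p(x) ρ_sc(x) dx = (-3) + 5 + 8 = 10.


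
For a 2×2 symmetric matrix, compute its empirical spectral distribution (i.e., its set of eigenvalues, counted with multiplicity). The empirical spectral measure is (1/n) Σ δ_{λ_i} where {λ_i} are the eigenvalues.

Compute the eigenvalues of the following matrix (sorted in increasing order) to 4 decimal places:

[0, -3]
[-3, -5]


Since M is real symmetric, both eigenvalues are real; they are the roots of det(λI − M) = λ² − (tr M) λ + det M.
tr M = 0 + (-5) = -5.
det M = 0·(-5) − (-3)² = 0 − 9 = -9.
Characteristic polynomial: λ² + 5λ − 9 = 0.
Discriminant Δ = (tr M)² − 4·det M = 25 − (-36) = 61; √Δ = 7.810250.
λ = (tr M ± √Δ)/2 = (-5 ± 7.810250)/2, giving (tr M − √Δ)/2 = -6.4051 and (tr M + √Δ)/2 = 1.4051.

Eigenvalues sorted in increasing order: [-6.4051, 1.4051].


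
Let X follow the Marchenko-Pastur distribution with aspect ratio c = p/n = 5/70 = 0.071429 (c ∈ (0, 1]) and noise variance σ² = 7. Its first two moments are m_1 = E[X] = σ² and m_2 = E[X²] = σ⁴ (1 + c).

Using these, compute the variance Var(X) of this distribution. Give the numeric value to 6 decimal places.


m_1 = E[X] = σ² = 7, so m_1² = 49.
m_2 = E[X²] = σ⁴ (1 + c) = 49 · (1 + 0.071429) = 49 · 1.071429 = 52.500000.
(Note m_2 − m_1² simplifies to c · σ⁴ = 0.071429 · 49.)

Var(X) = m_2 − m_1² = 52.500000 − 49 = 3.500000.


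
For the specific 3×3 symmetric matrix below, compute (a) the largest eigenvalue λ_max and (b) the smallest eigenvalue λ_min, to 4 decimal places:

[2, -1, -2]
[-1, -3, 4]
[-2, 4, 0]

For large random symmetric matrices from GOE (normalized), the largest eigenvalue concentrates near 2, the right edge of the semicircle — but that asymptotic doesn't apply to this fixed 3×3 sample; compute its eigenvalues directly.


Since M is real symmetric, all three eigenvalues are real; they are the roots of det(λI − M) = λ³ − (tr M) λ² + s λ − det M, where s is the sum of the principal 2×2 minors.
tr M = 2 + (-3) + 0 = -1.
s = (2·(-3) − (-1)²) + (2·0 − (-2)²) + ((-3)·0 − 4²) = -7 + (-4) + (-16) = -27.
det M (expand along row 1) = 2·(-16) − (-1)·8 + (-2)·(-10) = -4.
Characteristic polynomial: λ³ + λ² − 27λ + 4 = 0.
Substitute λ = y + (tr M)/3 = y − 0.333333 to remove the quadratic term: y³ + p·y + q = 0 with p = s − (tr M)²/3 = -27.333333 and q = −2(tr M)³/27 + (tr M)·s/3 − det M = 13.074074.
Three real roots ⇒ use the trigonometric (Viète) form: r = 2√(−p/3) = 6.036923, φ = arccos(3q/(p·r)) = arccos(-0.237697) = 1.810791 rad.
y_k = r·cos(φ/3 − 2πk/3) for k = 0, 1, 2 gives y = 4.970195, 0.482428, -5.452623.
λ_k = y_k − 0.333333 gives λ = 4.6369, 0.1491, -5.7860 (check: the sum is -1.0000 = tr M).

Hence λ_max = 4.6369 and λ_min = -5.7860.


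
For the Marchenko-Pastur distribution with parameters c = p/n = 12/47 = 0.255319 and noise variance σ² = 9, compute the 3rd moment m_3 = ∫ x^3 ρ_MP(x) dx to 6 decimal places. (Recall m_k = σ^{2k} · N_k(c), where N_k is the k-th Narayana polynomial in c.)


E[X³] = σ⁶ (1 + 3c + c²) (third MP moment). With σ² = 9 (so σ⁶ = 729) and c = 12/47 = 0.255319: E[X³] = 729 · (1 + 3·0.255319 + (0.255319)²) = 729 · 1.831145.

So E[X^3] = 1334.904934.


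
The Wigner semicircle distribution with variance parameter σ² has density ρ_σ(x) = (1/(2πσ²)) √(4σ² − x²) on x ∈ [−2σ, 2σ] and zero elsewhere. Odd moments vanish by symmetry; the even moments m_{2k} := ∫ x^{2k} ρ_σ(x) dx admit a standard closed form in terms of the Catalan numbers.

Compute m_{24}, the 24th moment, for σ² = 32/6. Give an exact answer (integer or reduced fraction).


By the scaled semicircle moment identity, m_{2k} = σ^{2k} · C_k with k = 12.
C_12 = (1/(k+1)) · C(2k, k) = (1/13) · C(24, 12) = (1/13) · 2704156 = 208012.
σ^{2k} = (σ²)^k = (32/6)^12 = 281474976710656/531441.

Therefore m_{24} = σ^{24} · C_12 = (281474976710656/531441) · 208012 = 58550172855536975872/531441.


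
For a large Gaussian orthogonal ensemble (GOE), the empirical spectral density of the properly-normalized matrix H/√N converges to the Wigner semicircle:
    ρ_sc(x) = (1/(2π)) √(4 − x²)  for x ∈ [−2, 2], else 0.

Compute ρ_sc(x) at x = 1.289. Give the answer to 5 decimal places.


ρ_sc(x) = (1/(2π)) √(4 − x²). With x = 1.289:
  4 − x² = 4 − (1.289)² = 4 − 1.661521 = 2.338479.
  √(4 − x²) = 1.529209.
  1/(2π) = 0.159155.
  ρ_sc(1.289) = 0.159155 · 1.529209 = 0.243381.

Rounded to 5 decimal places: ρ_sc(1.289) ≈ 0.24338.


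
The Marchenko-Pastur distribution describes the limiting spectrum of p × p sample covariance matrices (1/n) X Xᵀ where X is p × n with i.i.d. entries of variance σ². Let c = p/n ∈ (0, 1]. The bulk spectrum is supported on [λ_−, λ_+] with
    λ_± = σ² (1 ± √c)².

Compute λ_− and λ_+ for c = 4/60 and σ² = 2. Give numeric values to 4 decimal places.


c = 4/60 = 0.066667; √c = 0.258199.
λ_− = σ² (1 − √c)² = 2 · (1 − 0.258199)² = 2 · (0.741801)² = 1.100538.
λ_+ = σ² (1 + √c)² = 2 · (1 + 0.258199)² = 2 · (1.258199)² = 3.166129.

Rounded to 4 decimal places: λ_− ≈ 1.1005, λ_+ ≈ 3.1661.


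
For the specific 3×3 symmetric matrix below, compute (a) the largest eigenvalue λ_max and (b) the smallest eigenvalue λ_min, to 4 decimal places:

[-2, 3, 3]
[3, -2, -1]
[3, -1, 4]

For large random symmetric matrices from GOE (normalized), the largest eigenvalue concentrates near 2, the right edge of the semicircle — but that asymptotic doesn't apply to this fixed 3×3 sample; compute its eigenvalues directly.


Since M is real symmetric, all three eigenvalues are real; they are the roots of det(λI − M) = λ³ − (tr M) λ² + s λ − det M, where s is the sum of the principal 2×2 minors.
tr M = -2 + (-2) + 4 = 0.
s = ((-2)·(-2) − 3²) + ((-2)·4 − 3²) + ((-2)·4 − (-1)²) = -5 + (-17) + (-9) = -31.
det M (expand along row 1) = (-2)·(-9) − 3·15 + 3·3 = -18.
Characteristic polynomial: λ³ − 31λ + 18 = 0.
Substitute λ = y + (tr M)/3 = y + 0.000000 to remove the quadratic term: y³ + p·y + q = 0 with p = s − (tr M)²/3 = -31.000000 and q = −2(tr M)³/27 + (tr M)·s/3 − det M = 18.000000.
Three real roots ⇒ use the trigonometric (Viète) form: r = 2√(−p/3) = 6.429101, φ = arccos(3q/(p·r)) = arccos(-0.270945) = 1.845171 rad.
y_k = r·cos(φ/3 − 2πk/3) for k = 0, 1, 2 gives y = 5.250907, 0.587176, -5.838082.
λ_k = y_k + 0.000000 gives λ = 5.2509, 0.5872, -5.8381 (check: the sum is 0.0000 = tr M).

Hence λ_max = 5.2509 and λ_min = -5.8381.
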